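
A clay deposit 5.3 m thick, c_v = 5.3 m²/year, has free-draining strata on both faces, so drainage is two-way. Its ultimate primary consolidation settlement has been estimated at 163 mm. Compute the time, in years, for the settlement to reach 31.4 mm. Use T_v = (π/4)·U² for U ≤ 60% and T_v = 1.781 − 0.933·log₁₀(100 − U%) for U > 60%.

t ≈ 0.0386 years

Drainage path length: H_d = H/2 = 2.65 m (double drainage).
U = S(t)/S_ult = 31.4/163 = 0.1926.
U ≤ 60%: T_v = (π/4)·U² = (π/4)×0.19264² = 0.029146.
t = T_v·H_d²/c_v = 0.029146×2.65²/5.3 = 0.03862 years.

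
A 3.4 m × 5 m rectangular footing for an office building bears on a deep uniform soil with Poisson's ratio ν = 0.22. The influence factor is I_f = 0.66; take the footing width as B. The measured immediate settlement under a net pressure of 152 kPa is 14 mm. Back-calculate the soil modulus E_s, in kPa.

S_e = q·B·(1−ν²)/E_s · I_f  ⇒  E_s = q·B·(1−ν²)·I_f / S_e.
E_s = 152 × 3.4 × 0.9516 × 0.66 / 0.014 = 23180 kPa

E_s ≈ 23200 kPa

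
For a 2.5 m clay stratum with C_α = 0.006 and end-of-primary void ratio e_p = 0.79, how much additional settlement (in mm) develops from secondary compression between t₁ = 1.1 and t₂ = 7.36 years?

S_s ≈ 6.92 mm

Secondary compression: S_s = C_α·H/(1+e_p)·log₁₀(t₂/t₁)
S_s = 0.006×2.5/(1+0.79)×log₁₀(7.36/1.1)
    = 0.00838 × 0.8255 = 0.006917 m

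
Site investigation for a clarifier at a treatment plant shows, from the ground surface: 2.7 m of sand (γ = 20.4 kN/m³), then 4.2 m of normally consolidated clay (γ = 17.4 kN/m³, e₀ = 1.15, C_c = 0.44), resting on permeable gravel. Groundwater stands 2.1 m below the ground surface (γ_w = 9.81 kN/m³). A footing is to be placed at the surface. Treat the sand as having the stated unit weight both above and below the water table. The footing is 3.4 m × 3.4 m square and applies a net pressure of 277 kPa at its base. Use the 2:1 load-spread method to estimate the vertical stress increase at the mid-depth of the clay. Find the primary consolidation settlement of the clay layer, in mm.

Mid-depth of clay below the ground surface: z = 2.7 + 4.2/2 = 4.8 m.
Total vertical stress at mid-clay: σ_v = 20.4×2.7 + 17.4×2.1 = 91.62 kPa.
Pore pressure: u = 9.81×(4.8 − 2.1) = 26.487 kPa.
Initial effective stress: σ'_0 = σ_v − u = 91.62 − 26.487 = 65.133 kPa.
Stress increase at mid-clay by the 2:1 spreading method:
Δσ = qBL/((B+z)(L+z)) = 277×3.4×3.4/((3.4+4.8)(3.4+4.8)) = 47.622 kPa
Final effective stress: σ'_f = σ'_0 + Δσ = 65.133 + 47.622 = 112.75 kPa.
Normally consolidated clay, so the full stress increment lies on the virgin compression line:
S_c = C_c·H/(1+e₀)·log₁₀(σ'_f/σ'_0) = 0.44×4.2/(1+1.15)×log₁₀(112.75/65.133)
    = 0.85953 × 0.23832 = 0.2048 m

S_c ≈ 205 mm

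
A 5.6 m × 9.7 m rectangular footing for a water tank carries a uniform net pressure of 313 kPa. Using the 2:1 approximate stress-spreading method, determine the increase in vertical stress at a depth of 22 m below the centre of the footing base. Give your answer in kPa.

By the 2:1 method the load spreads at 1 horizontal : 2 vertical, so at depth z the loaded area has grown by z in each plan dimension:
Δσ = qBL/((B+z)(L+z)) = 313×5.6×9.7/((5.6+22)(9.7+22)) = 19.433 kPa

Δσ_z ≈ 19.4 kPa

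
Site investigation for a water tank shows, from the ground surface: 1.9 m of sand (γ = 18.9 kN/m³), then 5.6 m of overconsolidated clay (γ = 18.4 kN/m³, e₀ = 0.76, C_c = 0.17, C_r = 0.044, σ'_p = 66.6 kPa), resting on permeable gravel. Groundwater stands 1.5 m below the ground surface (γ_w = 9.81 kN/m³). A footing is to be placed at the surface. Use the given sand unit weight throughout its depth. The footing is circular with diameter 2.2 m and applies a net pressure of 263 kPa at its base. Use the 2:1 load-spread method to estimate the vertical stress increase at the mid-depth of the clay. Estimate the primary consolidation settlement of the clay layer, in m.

Mid-depth of clay below the ground surface: z = 1.9 + 5.6/2 = 4.7 m.
Total vertical stress at mid-clay: σ_v = 18.9×1.9 + 18.4×2.8 = 87.43 kPa.
Pore pressure: u = 9.81×(4.7 − 1.5) = 31.392 kPa.
Initial effective stress: σ'_0 = σ_v − u = 87.43 − 31.392 = 56.038 kPa.
Stress increase at mid-clay by the 2:1 spreading method:
Δσ ≈ qD²/(D+z)² = 263×2.2²/(2.2+4.7)² = 26.736 kPa
Final effective stress: σ'_f = 56.038 + 26.736 = 82.774 kPa.
σ'_f = 82.774 > σ'_p = 66.6 kPa, so the stress path crosses the preconsolidation pressure — recompression up to σ'_p, then virgin compression beyond:
S_c = H/(1+e₀)·[C_r·log₁₀(σ'_p/σ'_0) + C_c·log₁₀(σ'_f/σ'_p)]
    = 5.6/1.76 × [0.044×log₁₀(66.6/56.038) + 0.17×log₁₀(82.774/66.6)]
    = 3.1818 × [0.0032996 + 0.016051] = 0.06157 m

S_c ≈ 0.0616 m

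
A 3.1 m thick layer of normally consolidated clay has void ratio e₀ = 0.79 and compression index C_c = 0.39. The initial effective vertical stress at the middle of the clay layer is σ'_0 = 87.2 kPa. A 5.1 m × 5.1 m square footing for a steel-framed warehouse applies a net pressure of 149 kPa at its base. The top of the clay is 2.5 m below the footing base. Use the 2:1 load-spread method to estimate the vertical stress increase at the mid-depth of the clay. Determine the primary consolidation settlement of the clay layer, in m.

S_c ≈ 0.125 m

Mid-depth of clay below the footing base: z = 2.5 + 3.1/2 = 4.05 m.
Stress increase at mid-clay by the 2:1 spreading method:
Δσ = qBL/((B+z)(L+z)) = 149×5.1×5.1/((5.1+4.05)(5.1+4.05)) = 46.29 kPa
Final effective stress: σ'_f = σ'_0 + Δσ = 87.2 + 46.29 = 133.49 kPa.
Normally consolidated clay, so the full stress increment lies on the virgin compression line:
S_c = C_c·H/(1+e₀)·log₁₀(σ'_f/σ'_0) = 0.39×3.1/(1+0.79)×log₁₀(133.49/87.2)
    = 0.67542 × 0.18493 = 0.1249 m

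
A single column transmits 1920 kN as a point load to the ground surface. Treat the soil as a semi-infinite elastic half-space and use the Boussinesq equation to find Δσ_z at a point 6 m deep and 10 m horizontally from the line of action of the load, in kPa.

Boussinesq vertical stress below a point load on an elastic half-space:
Δσ_z = 3P/(2πz²) · [1 + (r/z)²]^(−5/2)
r/z = 10/6 = 1.6667; [1+(r/z)²]^(−5/2) = 0.03605.
Δσ_z = 3×1920/(2π×6²) × 0.03605 = 25.465 × 0.03605 = 0.918 kPa

Δσ_z ≈ 0.918 kPa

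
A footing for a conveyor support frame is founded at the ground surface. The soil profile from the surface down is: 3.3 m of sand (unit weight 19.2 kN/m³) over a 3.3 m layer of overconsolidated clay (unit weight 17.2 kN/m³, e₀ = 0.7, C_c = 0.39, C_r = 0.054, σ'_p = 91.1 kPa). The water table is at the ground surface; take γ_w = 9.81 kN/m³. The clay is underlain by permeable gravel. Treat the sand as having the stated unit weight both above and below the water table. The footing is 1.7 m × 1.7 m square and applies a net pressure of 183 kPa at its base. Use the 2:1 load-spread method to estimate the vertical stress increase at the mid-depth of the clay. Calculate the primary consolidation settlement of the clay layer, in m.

S_c ≈ 0.0111 m

Mid-depth of clay below the ground surface: z = 3.3 + 3.3/2 = 4.95 m.
Total vertical stress at mid-clay: σ_v = 19.2×3.3 + 17.2×1.65 = 91.74 kPa.
Pore pressure: u = 9.81×(4.95 − 0) = 48.56 kPa.
Initial effective stress: σ'_0 = σ_v − u = 91.74 − 48.56 = 43.18 kPa.
Stress increase at mid-clay by the 2:1 spreading method:
Δσ = qBL/((B+z)(L+z)) = 183×1.7×1.7/((1.7+4.95)(1.7+4.95)) = 11.959 kPa
Final effective stress: σ'_f = 43.18 + 11.959 = 55.139 kPa.
σ'_f = 55.139 ≤ σ'_p = 91.1 kPa, so the clay remains overconsolidated and only the recompression index applies:
S_c = C_r·H/(1+e₀)·log₁₀(σ'_f/σ'_0) = 0.054×3.3/1.7×log₁₀(55.139/43.18)
    = 0.10482 × 0.10618 = 0.01113 m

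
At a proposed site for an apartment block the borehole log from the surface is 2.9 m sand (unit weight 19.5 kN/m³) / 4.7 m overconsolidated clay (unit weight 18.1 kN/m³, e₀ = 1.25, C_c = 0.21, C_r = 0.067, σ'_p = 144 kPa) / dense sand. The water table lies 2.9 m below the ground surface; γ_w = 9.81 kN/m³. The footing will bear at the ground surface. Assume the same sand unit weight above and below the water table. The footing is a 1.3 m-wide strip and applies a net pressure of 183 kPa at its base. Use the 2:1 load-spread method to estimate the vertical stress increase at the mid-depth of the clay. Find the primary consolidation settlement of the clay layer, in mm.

S_c ≈ 23.7 mm

Mid-depth of clay below the ground surface: z = 2.9 + 4.7/2 = 5.25 m.
Total vertical stress at mid-clay: σ_v = 19.5×2.9 + 18.1×2.35 = 99.085 kPa.
Pore pressure: u = 9.81×(5.25 − 2.9) = 23.054 kPa.
Initial effective stress: σ'_0 = σ_v − u = 99.085 − 23.054 = 76.031 kPa.
Stress increase at mid-clay by the 2:1 spreading method:
Δσ = qB/(B+z) = 183×1.3/(1.3+5.25) = 36.321 kPa
Final effective stress: σ'_f = 76.031 + 36.321 = 112.35 kPa.
σ'_f = 112.35 ≤ σ'_p = 144 kPa, so the clay remains overconsolidated and only the recompression index applies:
S_c = C_r·H/(1+e₀)·log₁₀(σ'_f/σ'_0) = 0.067×4.7/2.25×log₁₀(112.35/76.031)
    = 0.13996 × 0.16958 = 0.02373 m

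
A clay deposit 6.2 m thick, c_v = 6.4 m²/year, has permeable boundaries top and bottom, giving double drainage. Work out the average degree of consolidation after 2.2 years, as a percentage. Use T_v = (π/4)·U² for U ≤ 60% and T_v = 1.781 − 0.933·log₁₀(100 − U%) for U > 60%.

U ≈ 97.8 %

Drainage path length: H_d = H/2 = 3.1 m (double drainage).
T_v = c_v·t/H_d² = 6.4×2.2/3.1² = 1.4651.
T_v = 1.4651 corresponds to the U > 60% branch:
U = 1 − 10^((1.781 − T_v)/0.933)/100 = 0.9782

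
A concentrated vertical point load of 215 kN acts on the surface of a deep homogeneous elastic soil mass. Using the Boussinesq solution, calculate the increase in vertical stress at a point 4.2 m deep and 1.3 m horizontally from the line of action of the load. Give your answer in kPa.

Δσ_z ≈ 4.63 kPa

Boussinesq vertical stress below a point load on an elastic half-space:
Δσ_z = 3P/(2πz²) · [1 + (r/z)²]^(−5/2)
r/z = 1.3/4.2 = 0.30952; [1+(r/z)²]^(−5/2) = 0.79555.
Δσ_z = 3×215/(2π×4.2²) × 0.79555 = 5.8194 × 0.79555 = 4.63 kPa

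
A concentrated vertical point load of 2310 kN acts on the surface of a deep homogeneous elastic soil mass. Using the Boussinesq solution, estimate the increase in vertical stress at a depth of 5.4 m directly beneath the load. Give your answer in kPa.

Boussinesq vertical stress below a point load on an elastic half-space:
Δσ_z = 3P/(2πz²) · [1 + (r/z)²]^(−5/2)
r/z = 0/5.4 = 0; [1+(r/z)²]^(−5/2) = 1.
Δσ_z = 3×2310/(2π×5.4²) × 1 = 37.824 × 1 = 37.82 kPa

Δσ_z ≈ 37.8 kPa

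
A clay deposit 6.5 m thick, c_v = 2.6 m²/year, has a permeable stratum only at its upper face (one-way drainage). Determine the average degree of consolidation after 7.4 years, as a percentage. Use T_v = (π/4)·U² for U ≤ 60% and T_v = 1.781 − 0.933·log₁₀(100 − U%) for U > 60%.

Drainage path length: H_d = H = 6.5 m (single drainage).
T_v = c_v·t/H_d² = 2.6×7.4/6.5² = 0.45538.
T_v = 0.45538 corresponds to the U > 60% branch:
U = 1 − 10^((1.781 − T_v)/0.933)/100 = 0.7365

U ≈ 73.6 %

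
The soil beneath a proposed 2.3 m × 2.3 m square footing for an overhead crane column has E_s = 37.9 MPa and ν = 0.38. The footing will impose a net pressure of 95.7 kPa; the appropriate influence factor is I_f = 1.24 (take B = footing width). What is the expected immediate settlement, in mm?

S_e ≈ 6.16 mm

Immediate (elastic) settlement: S_e = q·B·(1−ν²)/E_s · I_f.
E_s = 37.9 MPa = 37900 kPa.
S_e = 95.7 × 2.3 × (1 − 0.38²) / 37900 × 1.24
    = 95.7 × 2.3 × 0.8556 / 37900 × 1.24
    = 0.006162 m = 6.162 mm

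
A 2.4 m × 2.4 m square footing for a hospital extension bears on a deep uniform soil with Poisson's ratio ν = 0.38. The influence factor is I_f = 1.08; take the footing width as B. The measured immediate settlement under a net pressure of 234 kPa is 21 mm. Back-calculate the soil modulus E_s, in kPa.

E_s ≈ 24700 kPa

S_e = q·B·(1−ν²)/E_s · I_f  ⇒  E_s = q·B·(1−ν²)·I_f / S_e.
E_s = 234 × 2.4 × 0.8556 × 1.08 / 0.021 = 24710 kPa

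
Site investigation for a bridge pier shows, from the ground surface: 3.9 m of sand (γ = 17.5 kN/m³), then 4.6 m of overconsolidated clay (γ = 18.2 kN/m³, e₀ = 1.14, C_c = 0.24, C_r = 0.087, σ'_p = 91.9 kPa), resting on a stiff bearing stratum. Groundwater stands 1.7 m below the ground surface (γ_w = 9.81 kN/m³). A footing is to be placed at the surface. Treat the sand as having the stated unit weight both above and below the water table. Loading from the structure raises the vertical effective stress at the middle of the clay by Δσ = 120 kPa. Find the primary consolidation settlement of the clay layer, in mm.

S_c ≈ 185 mm

Mid-depth of clay below the ground surface: z = 3.9 + 4.6/2 = 6.2 m.
Total vertical stress at mid-clay: σ_v = 17.5×3.9 + 18.2×2.3 = 110.11 kPa.
Pore pressure: u = 9.81×(6.2 − 1.7) = 44.145 kPa.
Initial effective stress: σ'_0 = σ_v − u = 110.11 − 44.145 = 65.965 kPa.
Final effective stress: σ'_f = 65.965 + 120 = 185.97 kPa.
σ'_f = 185.97 > σ'_p = 91.9 kPa, so the stress path crosses the preconsolidation pressure — recompression up to σ'_p, then virgin compression beyond:
S_c = H/(1+e₀)·[C_r·log₁₀(σ'_p/σ'_0) + C_c·log₁₀(σ'_f/σ'_p)]
    = 4.6/2.14 × [0.087×log₁₀(91.9/65.965) + 0.24×log₁₀(185.97/91.9)]
    = 2.1495 × [0.012528 + 0.073471] = 0.1849 m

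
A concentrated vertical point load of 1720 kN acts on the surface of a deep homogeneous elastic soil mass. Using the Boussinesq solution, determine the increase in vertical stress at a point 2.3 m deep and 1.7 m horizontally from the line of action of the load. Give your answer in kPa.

Δσ_z ≈ 52.2 kPa

Boussinesq vertical stress below a point load on an elastic half-space:
Δσ_z = 3P/(2πz²) · [1 + (r/z)²]^(−5/2)
r/z = 1.7/2.3 = 0.73913; [1+(r/z)²]^(−5/2) = 0.33632.
Δσ_z = 3×1720/(2π×2.3²) × 0.33632 = 155.24 × 0.33632 = 52.21 kPa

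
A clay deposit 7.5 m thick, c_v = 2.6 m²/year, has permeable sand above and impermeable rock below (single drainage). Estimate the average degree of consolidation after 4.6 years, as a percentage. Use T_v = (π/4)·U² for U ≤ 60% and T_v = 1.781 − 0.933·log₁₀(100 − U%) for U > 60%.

Drainage path length: H_d = H = 7.5 m (single drainage).
T_v = c_v·t/H_d² = 2.6×4.6/7.5² = 0.21262.
T_v = 0.21262 corresponds to the U ≤ 60% branch:
U = √(4T_v/π) = 0.5203

U ≈ 52 %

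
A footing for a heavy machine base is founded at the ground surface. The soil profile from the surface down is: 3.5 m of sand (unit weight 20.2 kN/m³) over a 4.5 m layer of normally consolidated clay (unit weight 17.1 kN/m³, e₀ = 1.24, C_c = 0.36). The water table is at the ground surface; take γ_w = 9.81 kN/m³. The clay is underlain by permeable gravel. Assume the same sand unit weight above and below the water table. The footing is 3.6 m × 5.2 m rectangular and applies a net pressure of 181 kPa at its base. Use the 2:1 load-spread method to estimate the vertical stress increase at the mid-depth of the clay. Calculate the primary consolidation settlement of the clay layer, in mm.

S_c ≈ 153 mm

Mid-depth of clay below the ground surface: z = 3.5 + 4.5/2 = 5.75 m.
Total vertical stress at mid-clay: σ_v = 20.2×3.5 + 17.1×2.25 = 109.18 kPa.
Pore pressure: u = 9.81×(5.75 − 0) = 56.408 kPa.
Initial effective stress: σ'_0 = σ_v − u = 109.18 − 56.408 = 52.772 kPa.
Stress increase at mid-clay by the 2:1 spreading method:
Δσ = qBL/((B+z)(L+z)) = 181×3.6×5.2/((3.6+5.75)(5.2+5.75)) = 33.095 kPa
Final effective stress: σ'_f = σ'_0 + Δσ = 52.772 + 33.095 = 85.867 kPa.
Normally consolidated clay, so the full stress increment lies on the virgin compression line:
S_c = C_c·H/(1+e₀)·log₁₀(σ'_f/σ'_0) = 0.36×4.5/(1+1.24)×log₁₀(85.867/52.772)
    = 0.72321 × 0.21142 = 0.1529 m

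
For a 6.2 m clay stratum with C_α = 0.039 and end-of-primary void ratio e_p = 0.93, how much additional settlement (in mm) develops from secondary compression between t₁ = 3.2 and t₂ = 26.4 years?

Secondary compression: S_s = C_α·H/(1+e_p)·log₁₀(t₂/t₁)
S_s = 0.039×6.2/(1+0.93)×log₁₀(26.4/3.2)
    = 0.1253 × 0.9165 = 0.1148 m

S_s ≈ 115 mm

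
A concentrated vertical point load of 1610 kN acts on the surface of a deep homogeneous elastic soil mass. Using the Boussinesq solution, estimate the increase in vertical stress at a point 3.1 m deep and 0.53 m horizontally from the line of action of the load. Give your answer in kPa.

Δσ_z ≈ 74.4 kPa

Boussinesq vertical stress below a point load on an elastic half-space:
Δσ_z = 3P/(2πz²) · [1 + (r/z)²]^(−5/2)
r/z = 0.53/3.1 = 0.17097; [1+(r/z)²]^(−5/2) = 0.93051.
Δσ_z = 3×1610/(2π×3.1²) × 0.93051 = 79.992 × 0.93051 = 74.43 kPa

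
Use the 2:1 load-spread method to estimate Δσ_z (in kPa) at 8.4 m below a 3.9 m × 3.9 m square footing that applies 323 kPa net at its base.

Δσ_z ≈ 32.5 kPa

By the 2:1 method the load spreads at 1 horizontal : 2 vertical, so at depth z the loaded area has grown by z in each plan dimension:
Δσ = qBL/((B+z)(L+z)) = 323×3.9×3.9/((3.9+8.4)(3.9+8.4)) = 32.473 kPa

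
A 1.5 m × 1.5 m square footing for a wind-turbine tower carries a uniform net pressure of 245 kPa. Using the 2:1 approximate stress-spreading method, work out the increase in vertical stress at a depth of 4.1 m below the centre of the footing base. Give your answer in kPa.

By the 2:1 method the load spreads at 1 horizontal : 2 vertical, so at depth z the loaded area has grown by z in each plan dimension:
Δσ = qBL/((B+z)(L+z)) = 245×1.5×1.5/((1.5+4.1)(1.5+4.1)) = 17.578 kPa

Δσ_z ≈ 17.6 kPa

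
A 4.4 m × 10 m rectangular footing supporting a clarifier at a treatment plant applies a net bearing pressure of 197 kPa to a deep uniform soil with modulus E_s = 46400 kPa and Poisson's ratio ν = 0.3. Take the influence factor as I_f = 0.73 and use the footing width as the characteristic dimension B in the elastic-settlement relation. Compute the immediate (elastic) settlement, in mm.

Immediate (elastic) settlement: S_e = q·B·(1−ν²)/E_s · I_f.
S_e = 197 × 4.4 × (1 − 0.3²) / 46400 × 0.73
    = 197 × 4.4 × 0.91 / 46400 × 0.73
    = 0.01241 m = 12.41 mm

S_e ≈ 12.4 mm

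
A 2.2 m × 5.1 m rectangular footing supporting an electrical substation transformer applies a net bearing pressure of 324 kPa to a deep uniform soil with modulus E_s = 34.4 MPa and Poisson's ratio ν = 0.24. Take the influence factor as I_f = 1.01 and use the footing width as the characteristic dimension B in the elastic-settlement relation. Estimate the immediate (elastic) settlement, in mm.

S_e ≈ 19.7 mm

Immediate (elastic) settlement: S_e = q·B·(1−ν²)/E_s · I_f.
E_s = 34.4 MPa = 34400 kPa.
S_e = 324 × 2.2 × (1 − 0.24²) / 34400 × 1.01
    = 324 × 2.2 × 0.9424 / 34400 × 1.01
    = 0.01972 m = 19.72 mm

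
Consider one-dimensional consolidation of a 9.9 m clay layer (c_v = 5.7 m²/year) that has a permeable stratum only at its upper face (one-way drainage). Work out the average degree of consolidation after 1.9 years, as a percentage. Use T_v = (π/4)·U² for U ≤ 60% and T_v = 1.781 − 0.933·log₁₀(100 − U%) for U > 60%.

Drainage path length: H_d = H = 9.9 m (single drainage).
T_v = c_v·t/H_d² = 5.7×1.9/9.9² = 0.1105.
T_v = 0.1105 corresponds to the U ≤ 60% branch:
U = √(4T_v/π) = 0.3751

U ≈ 37.5 %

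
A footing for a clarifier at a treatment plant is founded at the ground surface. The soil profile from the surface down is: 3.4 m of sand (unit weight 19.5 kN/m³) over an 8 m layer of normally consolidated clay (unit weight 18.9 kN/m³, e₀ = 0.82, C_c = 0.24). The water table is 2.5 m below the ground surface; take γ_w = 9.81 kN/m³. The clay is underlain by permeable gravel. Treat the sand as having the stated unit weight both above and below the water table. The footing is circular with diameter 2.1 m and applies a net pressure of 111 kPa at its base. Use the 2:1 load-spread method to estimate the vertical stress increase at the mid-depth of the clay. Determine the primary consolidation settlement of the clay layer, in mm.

S_c ≈ 25.7 mm

Mid-depth of clay below the ground surface: z = 3.4 + 8/2 = 7.4 m.
Total vertical stress at mid-clay: σ_v = 19.5×3.4 + 18.9×4 = 141.9 kPa.
Pore pressure: u = 9.81×(7.4 − 2.5) = 48.069 kPa.
Initial effective stress: σ'_0 = σ_v − u = 141.9 − 48.069 = 93.831 kPa.
Stress increase at mid-clay by the 2:1 spreading method:
Δσ ≈ qD²/(D+z)² = 111×2.1²/(2.1+7.4)² = 5.4239 kPa
Final effective stress: σ'_f = σ'_0 + Δσ = 93.831 + 5.4239 = 99.255 kPa.
Normally consolidated clay, so the full stress increment lies on the virgin compression line:
S_c = C_c·H/(1+e₀)·log₁₀(σ'_f/σ'_0) = 0.24×8/(1+0.82)×log₁₀(99.255/93.831)
    = 1.0549 × 0.024406 = 0.02575 m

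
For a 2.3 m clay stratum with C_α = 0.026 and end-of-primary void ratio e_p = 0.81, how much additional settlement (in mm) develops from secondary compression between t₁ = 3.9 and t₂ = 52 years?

Secondary compression: S_s = C_α·H/(1+e_p)·log₁₀(t₂/t₁)
S_s = 0.026×2.3/(1+0.81)×log₁₀(52/3.9)
    = 0.03304 × 1.125 = 0.03717 m

S_s ≈ 37.2 mm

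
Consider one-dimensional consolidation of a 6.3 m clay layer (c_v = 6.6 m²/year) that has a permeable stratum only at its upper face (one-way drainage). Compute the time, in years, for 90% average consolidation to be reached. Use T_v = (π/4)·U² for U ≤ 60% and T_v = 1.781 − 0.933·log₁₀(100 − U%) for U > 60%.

Drainage path length: H_d = H = 6.3 m (single drainage).
U > 60%: T_v = 1.781 − 0.933·log₁₀(100 − 90) = 0.848.
t = T_v·H_d²/c_v = 0.848×6.3²/6.6 = 5.1 years.

t ≈ 5.1 years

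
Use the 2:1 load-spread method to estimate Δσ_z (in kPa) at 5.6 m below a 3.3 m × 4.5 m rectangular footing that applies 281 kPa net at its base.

Δσ_z ≈ 46.4 kPa

By the 2:1 method the load spreads at 1 horizontal : 2 vertical, so at depth z the loaded area has grown by z in each plan dimension:
Δσ = qBL/((B+z)(L+z)) = 281×3.3×4.5/((3.3+5.6)(4.5+5.6)) = 46.422 kPa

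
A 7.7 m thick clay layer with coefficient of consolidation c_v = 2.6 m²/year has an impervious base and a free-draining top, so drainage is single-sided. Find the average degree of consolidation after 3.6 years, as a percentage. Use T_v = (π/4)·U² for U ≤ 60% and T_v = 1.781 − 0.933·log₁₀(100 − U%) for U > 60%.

Drainage path length: H_d = H = 7.7 m (single drainage).
T_v = c_v·t/H_d² = 2.6×3.6/7.7² = 0.15787.
T_v = 0.15787 corresponds to the U ≤ 60% branch:
U = √(4T_v/π) = 0.4483

U ≈ 44.8 %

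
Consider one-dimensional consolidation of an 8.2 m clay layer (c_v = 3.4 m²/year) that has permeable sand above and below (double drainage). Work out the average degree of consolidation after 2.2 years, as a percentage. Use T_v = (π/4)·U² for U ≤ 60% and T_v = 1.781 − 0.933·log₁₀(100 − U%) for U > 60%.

U ≈ 73 %

Drainage path length: H_d = H/2 = 4.1 m (double drainage).
T_v = c_v·t/H_d² = 3.4×2.2/4.1² = 0.44497.
T_v = 0.44497 corresponds to the U > 60% branch:
U = 1 − 10^((1.781 − T_v)/0.933)/100 = 0.7296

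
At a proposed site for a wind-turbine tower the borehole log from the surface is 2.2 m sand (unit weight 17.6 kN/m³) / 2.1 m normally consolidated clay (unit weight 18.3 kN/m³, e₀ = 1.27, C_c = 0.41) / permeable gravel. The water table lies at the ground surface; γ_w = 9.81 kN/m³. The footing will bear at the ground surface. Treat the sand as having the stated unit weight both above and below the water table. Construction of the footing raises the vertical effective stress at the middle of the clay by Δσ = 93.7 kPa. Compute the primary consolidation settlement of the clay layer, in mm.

S_c ≈ 251 mm

Mid-depth of clay below the ground surface: z = 2.2 + 2.1/2 = 3.25 m.
Total vertical stress at mid-clay: σ_v = 17.6×2.2 + 18.3×1.05 = 57.935 kPa.
Pore pressure: u = 9.81×(3.25 − 0) = 31.883 kPa.
Initial effective stress: σ'_0 = σ_v − u = 57.935 − 31.883 = 26.052 kPa.
Final effective stress: σ'_f = σ'_0 + Δσ = 26.052 + 93.7 = 119.75 kPa.
Normally consolidated clay, so the full stress increment lies on the virgin compression line:
S_c = C_c·H/(1+e₀)·log₁₀(σ'_f/σ'_0) = 0.41×2.1/(1+1.27)×log₁₀(119.75/26.052)
    = 0.3793 × 0.66243 = 0.2513 m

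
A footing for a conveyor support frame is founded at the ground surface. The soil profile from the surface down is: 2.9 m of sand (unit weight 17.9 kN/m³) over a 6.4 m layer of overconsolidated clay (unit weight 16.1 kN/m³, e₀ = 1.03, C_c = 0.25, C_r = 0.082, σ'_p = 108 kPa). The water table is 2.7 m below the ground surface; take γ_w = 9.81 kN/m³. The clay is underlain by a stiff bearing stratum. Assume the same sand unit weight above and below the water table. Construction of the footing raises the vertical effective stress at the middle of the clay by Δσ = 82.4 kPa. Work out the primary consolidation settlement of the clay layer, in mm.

Mid-depth of clay below the ground surface: z = 2.9 + 6.4/2 = 6.1 m.
Total vertical stress at mid-clay: σ_v = 17.9×2.9 + 16.1×3.2 = 103.43 kPa.
Pore pressure: u = 9.81×(6.1 − 2.7) = 33.354 kPa.
Initial effective stress: σ'_0 = σ_v − u = 103.43 − 33.354 = 70.076 kPa.
Final effective stress: σ'_f = 70.076 + 82.4 = 152.48 kPa.
σ'_f = 152.48 > σ'_p = 108 kPa, so the stress path crosses the preconsolidation pressure — recompression up to σ'_p, then virgin compression beyond:
S_c = H/(1+e₀)·[C_r·log₁₀(σ'_p/σ'_0) + C_c·log₁₀(σ'_f/σ'_p)]
    = 6.4/2.03 × [0.082×log₁₀(108/70.076) + 0.25×log₁₀(152.48/108)]
    = 3.1527 × [0.015404 + 0.037447] = 0.1666 m

S_c ≈ 167 mm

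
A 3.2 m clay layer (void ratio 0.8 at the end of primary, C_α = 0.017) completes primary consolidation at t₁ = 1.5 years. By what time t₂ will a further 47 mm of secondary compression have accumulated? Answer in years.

S_s = C_α·H/(1+e_p)·log₁₀(t₂/t₁) ⇒ log₁₀(t₂/t₁) = S_s·(1+e_p)/(C_α·H).
log₁₀(t₂/t₁) = 0.047 × (1+0.8) / (0.017×3.2) = 1.555
t₂ = t₁ × 10^1.555 = 1.5 × 35.9 = 53.86 years

t₂ ≈ 53.9 years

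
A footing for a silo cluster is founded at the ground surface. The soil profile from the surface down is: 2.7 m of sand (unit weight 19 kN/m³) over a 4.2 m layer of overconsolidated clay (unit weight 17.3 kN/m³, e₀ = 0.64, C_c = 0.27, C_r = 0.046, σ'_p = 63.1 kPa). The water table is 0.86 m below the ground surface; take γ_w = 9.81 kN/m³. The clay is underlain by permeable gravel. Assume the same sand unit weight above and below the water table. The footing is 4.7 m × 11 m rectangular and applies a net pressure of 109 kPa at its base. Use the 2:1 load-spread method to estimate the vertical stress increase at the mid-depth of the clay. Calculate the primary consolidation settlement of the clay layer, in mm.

S_c ≈ 108 mm

Mid-depth of clay below the ground surface: z = 2.7 + 4.2/2 = 4.8 m.
Total vertical stress at mid-clay: σ_v = 19×2.7 + 17.3×2.1 = 87.63 kPa.
Pore pressure: u = 9.81×(4.8 − 0.86) = 38.651 kPa.
Initial effective stress: σ'_0 = σ_v − u = 87.63 − 38.651 = 48.979 kPa.
Stress increase at mid-clay by the 2:1 spreading method:
Δσ = qBL/((B+z)(L+z)) = 109×4.7×11/((4.7+4.8)(11+4.8)) = 37.544 kPa
Final effective stress: σ'_f = 48.979 + 37.544 = 86.523 kPa.
σ'_f = 86.523 > σ'_p = 63.1 kPa, so the stress path crosses the preconsolidation pressure — recompression up to σ'_p, then virgin compression beyond:
S_c = H/(1+e₀)·[C_r·log₁₀(σ'_p/σ'_0) + C_c·log₁₀(σ'_f/σ'_p)]
    = 4.2/1.64 × [0.046×log₁₀(63.1/48.979) + 0.27×log₁₀(86.523/63.1)]
    = 2.561 × [0.0050609 + 0.037018] = 0.1078 m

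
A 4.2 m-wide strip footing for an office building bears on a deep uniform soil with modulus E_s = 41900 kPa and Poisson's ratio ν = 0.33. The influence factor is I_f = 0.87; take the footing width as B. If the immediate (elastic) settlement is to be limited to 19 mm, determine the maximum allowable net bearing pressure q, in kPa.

q ≈ 244 kPa

S_e = q·B·(1−ν²)/E_s · I_f  ⇒  q = S_e·E_s / (B·(1−ν²)·I_f).
q = 0.019 × 41900 / (4.2 × 0.8911 × 0.87) = 244.5 kPa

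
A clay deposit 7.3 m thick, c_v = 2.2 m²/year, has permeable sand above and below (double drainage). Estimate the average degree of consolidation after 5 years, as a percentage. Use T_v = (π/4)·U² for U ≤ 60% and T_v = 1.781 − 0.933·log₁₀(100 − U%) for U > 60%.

U ≈ 89.4 %

Drainage path length: H_d = H/2 = 3.65 m (double drainage).
T_v = c_v·t/H_d² = 2.2×5/3.65² = 0.82567.
T_v = 0.82567 corresponds to the U > 60% branch:
U = 1 − 10^((1.781 − T_v)/0.933)/100 = 0.8943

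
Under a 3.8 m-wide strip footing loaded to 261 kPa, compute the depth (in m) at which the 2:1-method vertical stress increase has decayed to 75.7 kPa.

2:1 spreading — at depth z the loaded area has grown by z in each plan dimension:
qB/(B+z) = Δσ_z ⇒ z = qB/Δσ_z − B = 261×3.8/75.7 − 3.8 = 9.302 m

z ≈ 9.3 m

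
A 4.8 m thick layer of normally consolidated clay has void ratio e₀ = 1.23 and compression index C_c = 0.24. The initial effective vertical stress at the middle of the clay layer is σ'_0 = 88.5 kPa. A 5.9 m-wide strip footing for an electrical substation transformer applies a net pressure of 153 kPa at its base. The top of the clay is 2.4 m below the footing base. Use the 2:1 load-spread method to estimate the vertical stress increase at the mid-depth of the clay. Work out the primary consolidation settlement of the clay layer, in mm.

Mid-depth of clay below the footing base: z = 2.4 + 4.8/2 = 4.8 m.
Stress increase at mid-clay by the 2:1 spreading method:
Δσ = qB/(B+z) = 153×5.9/(5.9+4.8) = 84.364 kPa
Final effective stress: σ'_f = σ'_0 + Δσ = 88.5 + 84.364 = 172.86 kPa.
Normally consolidated clay, so the full stress increment lies on the virgin compression line:
S_c = C_c·H/(1+e₀)·log₁₀(σ'_f/σ'_0) = 0.24×4.8/(1+1.23)×log₁₀(172.86/88.5)
    = 0.51659 × 0.29075 = 0.1502 m

S_c ≈ 150 mm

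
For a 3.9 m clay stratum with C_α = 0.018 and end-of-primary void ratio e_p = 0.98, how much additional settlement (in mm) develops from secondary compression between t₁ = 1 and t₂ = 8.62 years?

Secondary compression: S_s = C_α·H/(1+e_p)·log₁₀(t₂/t₁)
S_s = 0.018×3.9/(1+0.98)×log₁₀(8.62/1)
    = 0.03545 × 0.9355 = 0.03317 m

S_s ≈ 33.2 mm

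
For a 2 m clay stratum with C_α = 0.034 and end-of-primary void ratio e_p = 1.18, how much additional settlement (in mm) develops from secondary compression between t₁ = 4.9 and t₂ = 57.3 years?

S_s ≈ 33.3 mm

Secondary compression: S_s = C_α·H/(1+e_p)·log₁₀(t₂/t₁)
S_s = 0.034×2/(1+1.18)×log₁₀(57.3/4.9)
    = 0.03119 × 1.068 = 0.03331 m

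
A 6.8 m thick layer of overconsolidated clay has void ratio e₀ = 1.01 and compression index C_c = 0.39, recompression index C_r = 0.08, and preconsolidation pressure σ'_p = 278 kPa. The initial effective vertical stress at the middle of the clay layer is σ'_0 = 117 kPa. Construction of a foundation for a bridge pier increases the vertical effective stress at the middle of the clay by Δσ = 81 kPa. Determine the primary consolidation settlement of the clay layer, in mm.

Final effective stress: σ'_f = 117 + 81 = 198 kPa.
σ'_f = 198 ≤ σ'_p = 278 kPa, so the clay remains overconsolidated and only the recompression index applies:
S_c = C_r·H/(1+e₀)·log₁₀(σ'_f/σ'_0) = 0.08×6.8/2.01×log₁₀(198/117)
    = 0.27065 × 0.22848 = 0.06184 m

S_c ≈ 61.8 mm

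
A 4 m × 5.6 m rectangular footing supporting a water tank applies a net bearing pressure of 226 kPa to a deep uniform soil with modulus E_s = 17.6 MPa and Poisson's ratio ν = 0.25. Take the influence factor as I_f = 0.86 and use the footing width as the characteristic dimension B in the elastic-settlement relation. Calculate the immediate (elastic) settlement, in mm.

Immediate (elastic) settlement: S_e = q·B·(1−ν²)/E_s · I_f.
E_s = 17.6 MPa = 17600 kPa.
S_e = 226 × 4 × (1 − 0.25²) / 17600 × 0.86
    = 226 × 4 × 0.9375 / 17600 × 0.86
    = 0.04141 m = 41.41 mm

S_e ≈ 41.4 mm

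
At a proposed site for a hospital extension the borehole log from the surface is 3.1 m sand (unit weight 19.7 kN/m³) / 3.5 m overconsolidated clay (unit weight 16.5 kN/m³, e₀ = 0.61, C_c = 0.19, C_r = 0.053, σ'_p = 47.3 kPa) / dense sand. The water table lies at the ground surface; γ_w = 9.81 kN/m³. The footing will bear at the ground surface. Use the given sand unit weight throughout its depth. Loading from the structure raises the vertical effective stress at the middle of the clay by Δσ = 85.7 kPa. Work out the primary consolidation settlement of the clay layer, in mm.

S_c ≈ 184 mm

Mid-depth of clay below the ground surface: z = 3.1 + 3.5/2 = 4.85 m.
Total vertical stress at mid-clay: σ_v = 19.7×3.1 + 16.5×1.75 = 89.945 kPa.
Pore pressure: u = 9.81×(4.85 − 0) = 47.578 kPa.
Initial effective stress: σ'_0 = σ_v − u = 89.945 − 47.578 = 42.367 kPa.
Final effective stress: σ'_f = 42.367 + 85.7 = 128.07 kPa.
σ'_f = 128.07 > σ'_p = 47.3 kPa, so the stress path crosses the preconsolidation pressure — recompression up to σ'_p, then virgin compression beyond:
S_c = H/(1+e₀)·[C_r·log₁₀(σ'_p/σ'_0) + C_c·log₁₀(σ'_f/σ'_p)]
    = 3.5/1.61 × [0.053×log₁₀(47.3/42.367) + 0.19×log₁₀(128.07/47.3)]
    = 2.1739 × [0.0025352 + 0.082191] = 0.1842 m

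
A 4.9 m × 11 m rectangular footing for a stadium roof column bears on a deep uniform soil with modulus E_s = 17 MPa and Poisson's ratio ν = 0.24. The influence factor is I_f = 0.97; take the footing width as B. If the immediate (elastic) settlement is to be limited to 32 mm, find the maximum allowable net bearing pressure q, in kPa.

q ≈ 121 kPa

E_s = 17 MPa = 17000 kPa.
S_e = q·B·(1−ν²)/E_s · I_f  ⇒  q = S_e·E_s / (B·(1−ν²)·I_f).
q = 0.032 × 17000 / (4.9 × 0.9424 × 0.97) = 121.4 kPa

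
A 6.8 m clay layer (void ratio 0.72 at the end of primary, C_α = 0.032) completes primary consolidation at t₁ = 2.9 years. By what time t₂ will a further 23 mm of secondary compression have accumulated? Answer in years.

t₂ ≈ 4.41 years

S_s = C_α·H/(1+e_p)·log₁₀(t₂/t₁) ⇒ log₁₀(t₂/t₁) = S_s·(1+e_p)/(C_α·H).
log₁₀(t₂/t₁) = 0.023 × (1+0.72) / (0.032×6.8) = 0.1818
t₂ = t₁ × 10^0.1818 = 2.9 × 1.52 = 4.408 years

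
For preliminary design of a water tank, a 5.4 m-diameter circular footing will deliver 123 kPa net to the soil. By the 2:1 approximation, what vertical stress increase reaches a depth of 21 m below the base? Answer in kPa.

By the 2:1 method the load spreads at 1 horizontal : 2 vertical, so at depth z the loaded area has grown by z in each plan dimension:
Δσ ≈ qD²/(D+z)² = 123×5.4²/(5.4+21)² = 5.1462 kPa

Δσ_z ≈ 5.15 kPa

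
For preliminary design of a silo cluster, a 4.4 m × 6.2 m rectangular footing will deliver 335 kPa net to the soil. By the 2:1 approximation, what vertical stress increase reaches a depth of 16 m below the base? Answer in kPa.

Δσ_z ≈ 20.2 kPa

By the 2:1 method the load spreads at 1 horizontal : 2 vertical, so at depth z the loaded area has grown by z in each plan dimension:
Δσ = qBL/((B+z)(L+z)) = 335×4.4×6.2/((4.4+16)(6.2+16)) = 20.179 kPa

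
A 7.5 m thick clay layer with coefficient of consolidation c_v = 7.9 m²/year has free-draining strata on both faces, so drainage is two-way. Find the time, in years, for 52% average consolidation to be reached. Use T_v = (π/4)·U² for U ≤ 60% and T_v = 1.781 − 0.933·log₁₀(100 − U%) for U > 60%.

t ≈ 0.378 years

Drainage path length: H_d = H/2 = 3.75 m (double drainage).
U ≤ 60%: T_v = (π/4)·U² = (π/4)×0.52² = 0.21237.
t = T_v·H_d²/c_v = 0.21237×3.75²/7.9 = 0.378 years.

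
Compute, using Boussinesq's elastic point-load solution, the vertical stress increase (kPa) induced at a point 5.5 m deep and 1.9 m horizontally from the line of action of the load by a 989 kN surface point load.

Boussinesq vertical stress below a point load on an elastic half-space:
Δσ_z = 3P/(2πz²) · [1 + (r/z)²]^(−5/2)
r/z = 1.9/5.5 = 0.34545; [1+(r/z)²]^(−5/2) = 0.75439.
Δσ_z = 3×989/(2π×5.5²) × 0.75439 = 15.61 × 0.75439 = 11.78 kPa

Δσ_z ≈ 11.8 kPa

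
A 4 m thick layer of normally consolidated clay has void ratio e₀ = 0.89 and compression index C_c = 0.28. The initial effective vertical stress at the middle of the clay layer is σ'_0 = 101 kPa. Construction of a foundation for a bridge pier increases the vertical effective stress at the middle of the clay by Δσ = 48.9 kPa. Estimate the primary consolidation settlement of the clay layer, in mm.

Final effective stress: σ'_f = σ'_0 + Δσ = 101 + 48.9 = 149.9 kPa.
Normally consolidated clay, so the full stress increment lies on the virgin compression line:
S_c = C_c·H/(1+e₀)·log₁₀(σ'_f/σ'_0) = 0.28×4/(1+0.89)×log₁₀(149.9/101)
    = 0.59259 × 0.17148 = 0.1016 m

S_c ≈ 102 mm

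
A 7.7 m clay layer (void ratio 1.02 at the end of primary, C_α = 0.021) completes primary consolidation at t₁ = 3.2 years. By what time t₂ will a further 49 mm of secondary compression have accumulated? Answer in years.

S_s = C_α·H/(1+e_p)·log₁₀(t₂/t₁) ⇒ log₁₀(t₂/t₁) = S_s·(1+e_p)/(C_α·H).
log₁₀(t₂/t₁) = 0.049 × (1+1.02) / (0.021×7.7) = 0.6121
t₂ = t₁ × 10^0.6121 = 3.2 × 4.094 = 13.1 years

t₂ ≈ 13.1 years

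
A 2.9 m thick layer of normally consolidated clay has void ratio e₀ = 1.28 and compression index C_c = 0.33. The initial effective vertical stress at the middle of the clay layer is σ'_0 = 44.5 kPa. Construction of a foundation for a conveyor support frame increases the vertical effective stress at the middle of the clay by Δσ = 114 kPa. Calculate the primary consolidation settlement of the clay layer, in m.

Final effective stress: σ'_f = σ'_0 + Δσ = 44.5 + 114 = 158.5 kPa.
Normally consolidated clay, so the full stress increment lies on the virgin compression line:
S_c = C_c·H/(1+e₀)·log₁₀(σ'_f/σ'_0) = 0.33×2.9/(1+1.28)×log₁₀(158.5/44.5)
    = 0.41974 × 0.55167 = 0.2316 m

S_c ≈ 0.232 m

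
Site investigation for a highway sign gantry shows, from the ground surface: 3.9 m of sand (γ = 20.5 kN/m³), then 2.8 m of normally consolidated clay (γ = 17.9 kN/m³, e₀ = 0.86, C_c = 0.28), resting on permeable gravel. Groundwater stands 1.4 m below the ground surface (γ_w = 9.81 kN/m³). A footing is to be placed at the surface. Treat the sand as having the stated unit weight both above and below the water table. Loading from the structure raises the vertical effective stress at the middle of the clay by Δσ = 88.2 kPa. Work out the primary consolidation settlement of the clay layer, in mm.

S_c ≈ 154 mm

Mid-depth of clay below the ground surface: z = 3.9 + 2.8/2 = 5.3 m.
Total vertical stress at mid-clay: σ_v = 20.5×3.9 + 17.9×1.4 = 105.01 kPa.
Pore pressure: u = 9.81×(5.3 − 1.4) = 38.259 kPa.
Initial effective stress: σ'_0 = σ_v − u = 105.01 − 38.259 = 66.751 kPa.
Final effective stress: σ'_f = σ'_0 + Δσ = 66.751 + 88.2 = 154.95 kPa.
Normally consolidated clay, so the full stress increment lies on the virgin compression line:
S_c = C_c·H/(1+e₀)·log₁₀(σ'_f/σ'_0) = 0.28×2.8/(1+0.86)×log₁₀(154.95/66.751)
    = 0.42151 × 0.36573 = 0.1542 m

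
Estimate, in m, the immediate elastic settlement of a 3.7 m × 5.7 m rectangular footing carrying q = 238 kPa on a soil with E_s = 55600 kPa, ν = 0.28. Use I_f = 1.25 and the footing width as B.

Immediate (elastic) settlement: S_e = q·B·(1−ν²)/E_s · I_f.
S_e = 238 × 3.7 × (1 − 0.28²) / 55600 × 1.25
    = 238 × 3.7 × 0.9216 / 55600 × 1.25
    = 0.01825 m

S_e ≈ 0.0182 m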